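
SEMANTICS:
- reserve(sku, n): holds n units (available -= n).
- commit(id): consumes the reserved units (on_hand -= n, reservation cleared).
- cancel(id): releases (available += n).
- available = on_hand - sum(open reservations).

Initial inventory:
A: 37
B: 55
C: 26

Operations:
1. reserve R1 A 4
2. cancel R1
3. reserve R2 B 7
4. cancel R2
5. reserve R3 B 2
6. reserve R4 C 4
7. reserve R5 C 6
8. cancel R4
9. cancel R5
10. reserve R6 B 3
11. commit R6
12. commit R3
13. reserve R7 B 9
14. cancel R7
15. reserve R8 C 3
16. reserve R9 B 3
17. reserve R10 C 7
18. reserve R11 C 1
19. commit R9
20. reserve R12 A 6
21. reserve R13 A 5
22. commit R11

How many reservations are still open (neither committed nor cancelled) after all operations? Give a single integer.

Answer: 4

Derivation:
Step 1: reserve R1 A 4 -> on_hand[A=37 B=55 C=26] avail[A=33 B=55 C=26] open={R1}
Step 2: cancel R1 -> on_hand[A=37 B=55 C=26] avail[A=37 B=55 C=26] open={}
Step 3: reserve R2 B 7 -> on_hand[A=37 B=55 C=26] avail[A=37 B=48 C=26] open={R2}
Step 4: cancel R2 -> on_hand[A=37 B=55 C=26] avail[A=37 B=55 C=26] open={}
Step 5: reserve R3 B 2 -> on_hand[A=37 B=55 C=26] avail[A=37 B=53 C=26] open={R3}
Step 6: reserve R4 C 4 -> on_hand[A=37 B=55 C=26] avail[A=37 B=53 C=22] open={R3,R4}
Step 7: reserve R5 C 6 -> on_hand[A=37 B=55 C=26] avail[A=37 B=53 C=16] open={R3,R4,R5}
Step 8: cancel R4 -> on_hand[A=37 B=55 C=26] avail[A=37 B=53 C=20] open={R3,R5}
Step 9: cancel R5 -> on_hand[A=37 B=55 C=26] avail[A=37 B=53 C=26] open={R3}
Step 10: reserve R6 B 3 -> on_hand[A=37 B=55 C=26] avail[A=37 B=50 C=26] open={R3,R6}
Step 11: commit R6 -> on_hand[A=37 B=52 C=26] avail[A=37 B=50 C=26] open={R3}
Step 12: commit R3 -> on_hand[A=37 B=50 C=26] avail[A=37 B=50 C=26] open={}
Step 13: reserve R7 B 9 -> on_hand[A=37 B=50 C=26] avail[A=37 B=41 C=26] open={R7}
Step 14: cancel R7 -> on_hand[A=37 B=50 C=26] avail[A=37 B=50 C=26] open={}
Step 15: reserve R8 C 3 -> on_hand[A=37 B=50 C=26] avail[A=37 B=50 C=23] open={R8}
Step 16: reserve R9 B 3 -> on_hand[A=37 B=50 C=26] avail[A=37 B=47 C=23] open={R8,R9}
Step 17: reserve R10 C 7 -> on_hand[A=37 B=50 C=26] avail[A=37 B=47 C=16] open={R10,R8,R9}
Step 18: reserve R11 C 1 -> on_hand[A=37 B=50 C=26] avail[A=37 B=47 C=15] open={R10,R11,R8,R9}
Step 19: commit R9 -> on_hand[A=37 B=47 C=26] avail[A=37 B=47 C=15] open={R10,R11,R8}
Step 20: reserve R12 A 6 -> on_hand[A=37 B=47 C=26] avail[A=31 B=47 C=15] open={R10,R11,R12,R8}
Step 21: reserve R13 A 5 -> on_hand[A=37 B=47 C=26] avail[A=26 B=47 C=15] open={R10,R11,R12,R13,R8}
Step 22: commit R11 -> on_hand[A=37 B=47 C=25] avail[A=26 B=47 C=15] open={R10,R12,R13,R8}
Open reservations: ['R10', 'R12', 'R13', 'R8'] -> 4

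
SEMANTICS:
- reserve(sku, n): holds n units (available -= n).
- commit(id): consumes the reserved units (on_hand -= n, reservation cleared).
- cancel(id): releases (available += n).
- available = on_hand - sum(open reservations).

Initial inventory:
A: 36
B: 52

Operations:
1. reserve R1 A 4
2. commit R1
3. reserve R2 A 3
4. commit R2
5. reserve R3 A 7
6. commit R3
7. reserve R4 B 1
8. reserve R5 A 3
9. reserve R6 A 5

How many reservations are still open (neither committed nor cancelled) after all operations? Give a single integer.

Answer: 3

Derivation:
Step 1: reserve R1 A 4 -> on_hand[A=36 B=52] avail[A=32 B=52] open={R1}
Step 2: commit R1 -> on_hand[A=32 B=52] avail[A=32 B=52] open={}
Step 3: reserve R2 A 3 -> on_hand[A=32 B=52] avail[A=29 B=52] open={R2}
Step 4: commit R2 -> on_hand[A=29 B=52] avail[A=29 B=52] open={}
Step 5: reserve R3 A 7 -> on_hand[A=29 B=52] avail[A=22 B=52] open={R3}
Step 6: commit R3 -> on_hand[A=22 B=52] avail[A=22 B=52] open={}
Step 7: reserve R4 B 1 -> on_hand[A=22 B=52] avail[A=22 B=51] open={R4}
Step 8: reserve R5 A 3 -> on_hand[A=22 B=52] avail[A=19 B=51] open={R4,R5}
Step 9: reserve R6 A 5 -> on_hand[A=22 B=52] avail[A=14 B=51] open={R4,R5,R6}
Open reservations: ['R4', 'R5', 'R6'] -> 3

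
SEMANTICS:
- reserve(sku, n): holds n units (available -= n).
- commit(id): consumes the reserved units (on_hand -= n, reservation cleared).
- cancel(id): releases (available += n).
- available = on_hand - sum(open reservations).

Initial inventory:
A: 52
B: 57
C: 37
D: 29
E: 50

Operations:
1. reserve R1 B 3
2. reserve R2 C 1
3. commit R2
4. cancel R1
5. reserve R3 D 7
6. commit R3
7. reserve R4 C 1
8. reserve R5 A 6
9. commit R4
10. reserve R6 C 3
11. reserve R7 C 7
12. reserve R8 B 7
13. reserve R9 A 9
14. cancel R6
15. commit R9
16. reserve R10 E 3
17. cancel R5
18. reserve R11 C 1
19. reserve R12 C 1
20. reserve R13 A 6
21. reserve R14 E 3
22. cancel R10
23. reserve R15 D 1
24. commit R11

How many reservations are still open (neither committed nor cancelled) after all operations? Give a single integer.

Step 1: reserve R1 B 3 -> on_hand[A=52 B=57 C=37 D=29 E=50] avail[A=52 B=54 C=37 D=29 E=50] open={R1}
Step 2: reserve R2 C 1 -> on_hand[A=52 B=57 C=37 D=29 E=50] avail[A=52 B=54 C=36 D=29 E=50] open={R1,R2}
Step 3: commit R2 -> on_hand[A=52 B=57 C=36 D=29 E=50] avail[A=52 B=54 C=36 D=29 E=50] open={R1}
Step 4: cancel R1 -> on_hand[A=52 B=57 C=36 D=29 E=50] avail[A=52 B=57 C=36 D=29 E=50] open={}
Step 5: reserve R3 D 7 -> on_hand[A=52 B=57 C=36 D=29 E=50] avail[A=52 B=57 C=36 D=22 E=50] open={R3}
Step 6: commit R3 -> on_hand[A=52 B=57 C=36 D=22 E=50] avail[A=52 B=57 C=36 D=22 E=50] open={}
Step 7: reserve R4 C 1 -> on_hand[A=52 B=57 C=36 D=22 E=50] avail[A=52 B=57 C=35 D=22 E=50] open={R4}
Step 8: reserve R5 A 6 -> on_hand[A=52 B=57 C=36 D=22 E=50] avail[A=46 B=57 C=35 D=22 E=50] open={R4,R5}
Step 9: commit R4 -> on_hand[A=52 B=57 C=35 D=22 E=50] avail[A=46 B=57 C=35 D=22 E=50] open={R5}
Step 10: reserve R6 C 3 -> on_hand[A=52 B=57 C=35 D=22 E=50] avail[A=46 B=57 C=32 D=22 E=50] open={R5,R6}
Step 11: reserve R7 C 7 -> on_hand[A=52 B=57 C=35 D=22 E=50] avail[A=46 B=57 C=25 D=22 E=50] open={R5,R6,R7}
Step 12: reserve R8 B 7 -> on_hand[A=52 B=57 C=35 D=22 E=50] avail[A=46 B=50 C=25 D=22 E=50] open={R5,R6,R7,R8}
Step 13: reserve R9 A 9 -> on_hand[A=52 B=57 C=35 D=22 E=50] avail[A=37 B=50 C=25 D=22 E=50] open={R5,R6,R7,R8,R9}
Step 14: cancel R6 -> on_hand[A=52 B=57 C=35 D=22 E=50] avail[A=37 B=50 C=28 D=22 E=50] open={R5,R7,R8,R9}
Step 15: commit R9 -> on_hand[A=43 B=57 C=35 D=22 E=50] avail[A=37 B=50 C=28 D=22 E=50] open={R5,R7,R8}
Step 16: reserve R10 E 3 -> on_hand[A=43 B=57 C=35 D=22 E=50] avail[A=37 B=50 C=28 D=22 E=47] open={R10,R5,R7,R8}
Step 17: cancel R5 -> on_hand[A=43 B=57 C=35 D=22 E=50] avail[A=43 B=50 C=28 D=22 E=47] open={R10,R7,R8}
Step 18: reserve R11 C 1 -> on_hand[A=43 B=57 C=35 D=22 E=50] avail[A=43 B=50 C=27 D=22 E=47] open={R10,R11,R7,R8}
Step 19: reserve R12 C 1 -> on_hand[A=43 B=57 C=35 D=22 E=50] avail[A=43 B=50 C=26 D=22 E=47] open={R10,R11,R12,R7,R8}
Step 20: reserve R13 A 6 -> on_hand[A=43 B=57 C=35 D=22 E=50] avail[A=37 B=50 C=26 D=22 E=47] open={R10,R11,R12,R13,R7,R8}
Step 21: reserve R14 E 3 -> on_hand[A=43 B=57 C=35 D=22 E=50] avail[A=37 B=50 C=26 D=22 E=44] open={R10,R11,R12,R13,R14,R7,R8}
Step 22: cancel R10 -> on_hand[A=43 B=57 C=35 D=22 E=50] avail[A=37 B=50 C=26 D=22 E=47] open={R11,R12,R13,R14,R7,R8}
Step 23: reserve R15 D 1 -> on_hand[A=43 B=57 C=35 D=22 E=50] avail[A=37 B=50 C=26 D=21 E=47] open={R11,R12,R13,R14,R15,R7,R8}
Step 24: commit R11 -> on_hand[A=43 B=57 C=34 D=22 E=50] avail[A=37 B=50 C=26 D=21 E=47] open={R12,R13,R14,R15,R7,R8}
Open reservations: ['R12', 'R13', 'R14', 'R15', 'R7', 'R8'] -> 6

Answer: 6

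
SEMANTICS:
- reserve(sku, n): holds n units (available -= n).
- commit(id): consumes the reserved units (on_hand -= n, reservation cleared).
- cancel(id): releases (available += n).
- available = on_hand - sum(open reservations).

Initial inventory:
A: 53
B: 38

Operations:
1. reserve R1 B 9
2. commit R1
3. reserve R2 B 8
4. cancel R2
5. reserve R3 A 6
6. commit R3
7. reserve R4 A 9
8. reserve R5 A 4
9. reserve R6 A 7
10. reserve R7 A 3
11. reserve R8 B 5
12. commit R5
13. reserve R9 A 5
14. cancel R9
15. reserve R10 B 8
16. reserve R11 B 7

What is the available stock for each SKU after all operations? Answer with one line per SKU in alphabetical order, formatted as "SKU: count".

Answer: A: 24
B: 9

Derivation:
Step 1: reserve R1 B 9 -> on_hand[A=53 B=38] avail[A=53 B=29] open={R1}
Step 2: commit R1 -> on_hand[A=53 B=29] avail[A=53 B=29] open={}
Step 3: reserve R2 B 8 -> on_hand[A=53 B=29] avail[A=53 B=21] open={R2}
Step 4: cancel R2 -> on_hand[A=53 B=29] avail[A=53 B=29] open={}
Step 5: reserve R3 A 6 -> on_hand[A=53 B=29] avail[A=47 B=29] open={R3}
Step 6: commit R3 -> on_hand[A=47 B=29] avail[A=47 B=29] open={}
Step 7: reserve R4 A 9 -> on_hand[A=47 B=29] avail[A=38 B=29] open={R4}
Step 8: reserve R5 A 4 -> on_hand[A=47 B=29] avail[A=34 B=29] open={R4,R5}
Step 9: reserve R6 A 7 -> on_hand[A=47 B=29] avail[A=27 B=29] open={R4,R5,R6}
Step 10: reserve R7 A 3 -> on_hand[A=47 B=29] avail[A=24 B=29] open={R4,R5,R6,R7}
Step 11: reserve R8 B 5 -> on_hand[A=47 B=29] avail[A=24 B=24] open={R4,R5,R6,R7,R8}
Step 12: commit R5 -> on_hand[A=43 B=29] avail[A=24 B=24] open={R4,R6,R7,R8}
Step 13: reserve R9 A 5 -> on_hand[A=43 B=29] avail[A=19 B=24] open={R4,R6,R7,R8,R9}
Step 14: cancel R9 -> on_hand[A=43 B=29] avail[A=24 B=24] open={R4,R6,R7,R8}
Step 15: reserve R10 B 8 -> on_hand[A=43 B=29] avail[A=24 B=16] open={R10,R4,R6,R7,R8}
Step 16: reserve R11 B 7 -> on_hand[A=43 B=29] avail[A=24 B=9] open={R10,R11,R4,R6,R7,R8}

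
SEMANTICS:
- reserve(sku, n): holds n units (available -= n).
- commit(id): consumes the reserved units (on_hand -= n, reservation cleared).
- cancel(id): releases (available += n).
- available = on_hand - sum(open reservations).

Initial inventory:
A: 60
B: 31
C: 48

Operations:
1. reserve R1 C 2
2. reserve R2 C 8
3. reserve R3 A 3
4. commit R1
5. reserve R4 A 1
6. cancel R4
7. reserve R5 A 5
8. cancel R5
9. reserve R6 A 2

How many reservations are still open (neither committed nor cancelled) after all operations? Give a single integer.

Step 1: reserve R1 C 2 -> on_hand[A=60 B=31 C=48] avail[A=60 B=31 C=46] open={R1}
Step 2: reserve R2 C 8 -> on_hand[A=60 B=31 C=48] avail[A=60 B=31 C=38] open={R1,R2}
Step 3: reserve R3 A 3 -> on_hand[A=60 B=31 C=48] avail[A=57 B=31 C=38] open={R1,R2,R3}
Step 4: commit R1 -> on_hand[A=60 B=31 C=46] avail[A=57 B=31 C=38] open={R2,R3}
Step 5: reserve R4 A 1 -> on_hand[A=60 B=31 C=46] avail[A=56 B=31 C=38] open={R2,R3,R4}
Step 6: cancel R4 -> on_hand[A=60 B=31 C=46] avail[A=57 B=31 C=38] open={R2,R3}
Step 7: reserve R5 A 5 -> on_hand[A=60 B=31 C=46] avail[A=52 B=31 C=38] open={R2,R3,R5}
Step 8: cancel R5 -> on_hand[A=60 B=31 C=46] avail[A=57 B=31 C=38] open={R2,R3}
Step 9: reserve R6 A 2 -> on_hand[A=60 B=31 C=46] avail[A=55 B=31 C=38] open={R2,R3,R6}
Open reservations: ['R2', 'R3', 'R6'] -> 3

Answer: 3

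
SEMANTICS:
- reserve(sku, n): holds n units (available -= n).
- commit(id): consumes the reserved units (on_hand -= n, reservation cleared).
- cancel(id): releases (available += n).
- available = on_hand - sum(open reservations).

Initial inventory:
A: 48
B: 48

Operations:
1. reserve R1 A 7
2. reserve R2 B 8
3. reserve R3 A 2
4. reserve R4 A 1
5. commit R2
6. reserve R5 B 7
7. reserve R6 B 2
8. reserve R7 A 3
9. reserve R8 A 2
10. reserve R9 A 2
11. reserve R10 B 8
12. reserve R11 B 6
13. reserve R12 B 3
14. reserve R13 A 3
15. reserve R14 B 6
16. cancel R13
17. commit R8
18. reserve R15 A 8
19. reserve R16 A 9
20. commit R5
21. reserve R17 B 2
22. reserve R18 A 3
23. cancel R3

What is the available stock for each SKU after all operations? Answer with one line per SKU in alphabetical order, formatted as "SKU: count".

Step 1: reserve R1 A 7 -> on_hand[A=48 B=48] avail[A=41 B=48] open={R1}
Step 2: reserve R2 B 8 -> on_hand[A=48 B=48] avail[A=41 B=40] open={R1,R2}
Step 3: reserve R3 A 2 -> on_hand[A=48 B=48] avail[A=39 B=40] open={R1,R2,R3}
Step 4: reserve R4 A 1 -> on_hand[A=48 B=48] avail[A=38 B=40] open={R1,R2,R3,R4}
Step 5: commit R2 -> on_hand[A=48 B=40] avail[A=38 B=40] open={R1,R3,R4}
Step 6: reserve R5 B 7 -> on_hand[A=48 B=40] avail[A=38 B=33] open={R1,R3,R4,R5}
Step 7: reserve R6 B 2 -> on_hand[A=48 B=40] avail[A=38 B=31] open={R1,R3,R4,R5,R6}
Step 8: reserve R7 A 3 -> on_hand[A=48 B=40] avail[A=35 B=31] open={R1,R3,R4,R5,R6,R7}
Step 9: reserve R8 A 2 -> on_hand[A=48 B=40] avail[A=33 B=31] open={R1,R3,R4,R5,R6,R7,R8}
Step 10: reserve R9 A 2 -> on_hand[A=48 B=40] avail[A=31 B=31] open={R1,R3,R4,R5,R6,R7,R8,R9}
Step 11: reserve R10 B 8 -> on_hand[A=48 B=40] avail[A=31 B=23] open={R1,R10,R3,R4,R5,R6,R7,R8,R9}
Step 12: reserve R11 B 6 -> on_hand[A=48 B=40] avail[A=31 B=17] open={R1,R10,R11,R3,R4,R5,R6,R7,R8,R9}
Step 13: reserve R12 B 3 -> on_hand[A=48 B=40] avail[A=31 B=14] open={R1,R10,R11,R12,R3,R4,R5,R6,R7,R8,R9}
Step 14: reserve R13 A 3 -> on_hand[A=48 B=40] avail[A=28 B=14] open={R1,R10,R11,R12,R13,R3,R4,R5,R6,R7,R8,R9}
Step 15: reserve R14 B 6 -> on_hand[A=48 B=40] avail[A=28 B=8] open={R1,R10,R11,R12,R13,R14,R3,R4,R5,R6,R7,R8,R9}
Step 16: cancel R13 -> on_hand[A=48 B=40] avail[A=31 B=8] open={R1,R10,R11,R12,R14,R3,R4,R5,R6,R7,R8,R9}
Step 17: commit R8 -> on_hand[A=46 B=40] avail[A=31 B=8] open={R1,R10,R11,R12,R14,R3,R4,R5,R6,R7,R9}
Step 18: reserve R15 A 8 -> on_hand[A=46 B=40] avail[A=23 B=8] open={R1,R10,R11,R12,R14,R15,R3,R4,R5,R6,R7,R9}
Step 19: reserve R16 A 9 -> on_hand[A=46 B=40] avail[A=14 B=8] open={R1,R10,R11,R12,R14,R15,R16,R3,R4,R5,R6,R7,R9}
Step 20: commit R5 -> on_hand[A=46 B=33] avail[A=14 B=8] open={R1,R10,R11,R12,R14,R15,R16,R3,R4,R6,R7,R9}
Step 21: reserve R17 B 2 -> on_hand[A=46 B=33] avail[A=14 B=6] open={R1,R10,R11,R12,R14,R15,R16,R17,R3,R4,R6,R7,R9}
Step 22: reserve R18 A 3 -> on_hand[A=46 B=33] avail[A=11 B=6] open={R1,R10,R11,R12,R14,R15,R16,R17,R18,R3,R4,R6,R7,R9}
Step 23: cancel R3 -> on_hand[A=46 B=33] avail[A=13 B=6] open={R1,R10,R11,R12,R14,R15,R16,R17,R18,R4,R6,R7,R9}

Answer: A: 13
B: 6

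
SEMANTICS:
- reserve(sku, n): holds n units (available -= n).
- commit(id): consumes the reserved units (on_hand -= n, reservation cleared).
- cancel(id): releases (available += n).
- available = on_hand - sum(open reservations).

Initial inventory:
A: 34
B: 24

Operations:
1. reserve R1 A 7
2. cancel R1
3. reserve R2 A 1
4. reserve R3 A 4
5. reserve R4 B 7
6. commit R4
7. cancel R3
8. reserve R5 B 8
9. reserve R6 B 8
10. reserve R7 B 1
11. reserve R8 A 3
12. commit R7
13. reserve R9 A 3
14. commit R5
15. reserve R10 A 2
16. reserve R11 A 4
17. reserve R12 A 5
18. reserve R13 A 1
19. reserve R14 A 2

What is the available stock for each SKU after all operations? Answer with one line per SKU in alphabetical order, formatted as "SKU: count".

Answer: A: 13
B: 0

Derivation:
Step 1: reserve R1 A 7 -> on_hand[A=34 B=24] avail[A=27 B=24] open={R1}
Step 2: cancel R1 -> on_hand[A=34 B=24] avail[A=34 B=24] open={}
Step 3: reserve R2 A 1 -> on_hand[A=34 B=24] avail[A=33 B=24] open={R2}
Step 4: reserve R3 A 4 -> on_hand[A=34 B=24] avail[A=29 B=24] open={R2,R3}
Step 5: reserve R4 B 7 -> on_hand[A=34 B=24] avail[A=29 B=17] open={R2,R3,R4}
Step 6: commit R4 -> on_hand[A=34 B=17] avail[A=29 B=17] open={R2,R3}
Step 7: cancel R3 -> on_hand[A=34 B=17] avail[A=33 B=17] open={R2}
Step 8: reserve R5 B 8 -> on_hand[A=34 B=17] avail[A=33 B=9] open={R2,R5}
Step 9: reserve R6 B 8 -> on_hand[A=34 B=17] avail[A=33 B=1] open={R2,R5,R6}
Step 10: reserve R7 B 1 -> on_hand[A=34 B=17] avail[A=33 B=0] open={R2,R5,R6,R7}
Step 11: reserve R8 A 3 -> on_hand[A=34 B=17] avail[A=30 B=0] open={R2,R5,R6,R7,R8}
Step 12: commit R7 -> on_hand[A=34 B=16] avail[A=30 B=0] open={R2,R5,R6,R8}
Step 13: reserve R9 A 3 -> on_hand[A=34 B=16] avail[A=27 B=0] open={R2,R5,R6,R8,R9}
Step 14: commit R5 -> on_hand[A=34 B=8] avail[A=27 B=0] open={R2,R6,R8,R9}
Step 15: reserve R10 A 2 -> on_hand[A=34 B=8] avail[A=25 B=0] open={R10,R2,R6,R8,R9}
Step 16: reserve R11 A 4 -> on_hand[A=34 B=8] avail[A=21 B=0] open={R10,R11,R2,R6,R8,R9}
Step 17: reserve R12 A 5 -> on_hand[A=34 B=8] avail[A=16 B=0] open={R10,R11,R12,R2,R6,R8,R9}
Step 18: reserve R13 A 1 -> on_hand[A=34 B=8] avail[A=15 B=0] open={R10,R11,R12,R13,R2,R6,R8,R9}
Step 19: reserve R14 A 2 -> on_hand[A=34 B=8] avail[A=13 B=0] open={R10,R11,R12,R13,R14,R2,R6,R8,R9}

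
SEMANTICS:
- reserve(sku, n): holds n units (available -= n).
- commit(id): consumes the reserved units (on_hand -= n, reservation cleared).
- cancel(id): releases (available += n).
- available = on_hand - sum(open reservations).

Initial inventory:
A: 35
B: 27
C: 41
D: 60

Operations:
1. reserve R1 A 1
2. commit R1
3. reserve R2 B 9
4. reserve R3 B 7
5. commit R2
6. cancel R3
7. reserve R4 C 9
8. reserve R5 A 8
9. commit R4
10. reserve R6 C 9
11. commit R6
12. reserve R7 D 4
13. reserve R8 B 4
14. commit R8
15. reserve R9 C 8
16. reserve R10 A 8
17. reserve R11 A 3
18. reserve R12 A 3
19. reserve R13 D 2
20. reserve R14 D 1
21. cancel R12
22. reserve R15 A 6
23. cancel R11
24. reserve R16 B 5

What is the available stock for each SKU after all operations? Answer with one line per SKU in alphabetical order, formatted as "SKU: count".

Step 1: reserve R1 A 1 -> on_hand[A=35 B=27 C=41 D=60] avail[A=34 B=27 C=41 D=60] open={R1}
Step 2: commit R1 -> on_hand[A=34 B=27 C=41 D=60] avail[A=34 B=27 C=41 D=60] open={}
Step 3: reserve R2 B 9 -> on_hand[A=34 B=27 C=41 D=60] avail[A=34 B=18 C=41 D=60] open={R2}
Step 4: reserve R3 B 7 -> on_hand[A=34 B=27 C=41 D=60] avail[A=34 B=11 C=41 D=60] open={R2,R3}
Step 5: commit R2 -> on_hand[A=34 B=18 C=41 D=60] avail[A=34 B=11 C=41 D=60] open={R3}
Step 6: cancel R3 -> on_hand[A=34 B=18 C=41 D=60] avail[A=34 B=18 C=41 D=60] open={}
Step 7: reserve R4 C 9 -> on_hand[A=34 B=18 C=41 D=60] avail[A=34 B=18 C=32 D=60] open={R4}
Step 8: reserve R5 A 8 -> on_hand[A=34 B=18 C=41 D=60] avail[A=26 B=18 C=32 D=60] open={R4,R5}
Step 9: commit R4 -> on_hand[A=34 B=18 C=32 D=60] avail[A=26 B=18 C=32 D=60] open={R5}
Step 10: reserve R6 C 9 -> on_hand[A=34 B=18 C=32 D=60] avail[A=26 B=18 C=23 D=60] open={R5,R6}
Step 11: commit R6 -> on_hand[A=34 B=18 C=23 D=60] avail[A=26 B=18 C=23 D=60] open={R5}
Step 12: reserve R7 D 4 -> on_hand[A=34 B=18 C=23 D=60] avail[A=26 B=18 C=23 D=56] open={R5,R7}
Step 13: reserve R8 B 4 -> on_hand[A=34 B=18 C=23 D=60] avail[A=26 B=14 C=23 D=56] open={R5,R7,R8}
Step 14: commit R8 -> on_hand[A=34 B=14 C=23 D=60] avail[A=26 B=14 C=23 D=56] open={R5,R7}
Step 15: reserve R9 C 8 -> on_hand[A=34 B=14 C=23 D=60] avail[A=26 B=14 C=15 D=56] open={R5,R7,R9}
Step 16: reserve R10 A 8 -> on_hand[A=34 B=14 C=23 D=60] avail[A=18 B=14 C=15 D=56] open={R10,R5,R7,R9}
Step 17: reserve R11 A 3 -> on_hand[A=34 B=14 C=23 D=60] avail[A=15 B=14 C=15 D=56] open={R10,R11,R5,R7,R9}
Step 18: reserve R12 A 3 -> on_hand[A=34 B=14 C=23 D=60] avail[A=12 B=14 C=15 D=56] open={R10,R11,R12,R5,R7,R9}
Step 19: reserve R13 D 2 -> on_hand[A=34 B=14 C=23 D=60] avail[A=12 B=14 C=15 D=54] open={R10,R11,R12,R13,R5,R7,R9}
Step 20: reserve R14 D 1 -> on_hand[A=34 B=14 C=23 D=60] avail[A=12 B=14 C=15 D=53] open={R10,R11,R12,R13,R14,R5,R7,R9}
Step 21: cancel R12 -> on_hand[A=34 B=14 C=23 D=60] avail[A=15 B=14 C=15 D=53] open={R10,R11,R13,R14,R5,R7,R9}
Step 22: reserve R15 A 6 -> on_hand[A=34 B=14 C=23 D=60] avail[A=9 B=14 C=15 D=53] open={R10,R11,R13,R14,R15,R5,R7,R9}
Step 23: cancel R11 -> on_hand[A=34 B=14 C=23 D=60] avail[A=12 B=14 C=15 D=53] open={R10,R13,R14,R15,R5,R7,R9}
Step 24: reserve R16 B 5 -> on_hand[A=34 B=14 C=23 D=60] avail[A=12 B=9 C=15 D=53] open={R10,R13,R14,R15,R16,R5,R7,R9}

Answer: A: 12
B: 9
C: 15
D: 53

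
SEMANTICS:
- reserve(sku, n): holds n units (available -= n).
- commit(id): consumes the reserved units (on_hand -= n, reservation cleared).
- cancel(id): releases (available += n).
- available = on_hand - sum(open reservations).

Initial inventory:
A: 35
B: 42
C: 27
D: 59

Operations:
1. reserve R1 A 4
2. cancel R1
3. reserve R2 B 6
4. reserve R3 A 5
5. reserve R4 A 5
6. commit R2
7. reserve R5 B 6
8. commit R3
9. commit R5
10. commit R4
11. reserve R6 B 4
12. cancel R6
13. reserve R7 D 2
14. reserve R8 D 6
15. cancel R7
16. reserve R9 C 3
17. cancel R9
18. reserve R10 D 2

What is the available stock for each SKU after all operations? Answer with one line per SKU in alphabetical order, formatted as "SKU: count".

Answer: A: 25
B: 30
C: 27
D: 51

Derivation:
Step 1: reserve R1 A 4 -> on_hand[A=35 B=42 C=27 D=59] avail[A=31 B=42 C=27 D=59] open={R1}
Step 2: cancel R1 -> on_hand[A=35 B=42 C=27 D=59] avail[A=35 B=42 C=27 D=59] open={}
Step 3: reserve R2 B 6 -> on_hand[A=35 B=42 C=27 D=59] avail[A=35 B=36 C=27 D=59] open={R2}
Step 4: reserve R3 A 5 -> on_hand[A=35 B=42 C=27 D=59] avail[A=30 B=36 C=27 D=59] open={R2,R3}
Step 5: reserve R4 A 5 -> on_hand[A=35 B=42 C=27 D=59] avail[A=25 B=36 C=27 D=59] open={R2,R3,R4}
Step 6: commit R2 -> on_hand[A=35 B=36 C=27 D=59] avail[A=25 B=36 C=27 D=59] open={R3,R4}
Step 7: reserve R5 B 6 -> on_hand[A=35 B=36 C=27 D=59] avail[A=25 B=30 C=27 D=59] open={R3,R4,R5}
Step 8: commit R3 -> on_hand[A=30 B=36 C=27 D=59] avail[A=25 B=30 C=27 D=59] open={R4,R5}
Step 9: commit R5 -> on_hand[A=30 B=30 C=27 D=59] avail[A=25 B=30 C=27 D=59] open={R4}
Step 10: commit R4 -> on_hand[A=25 B=30 C=27 D=59] avail[A=25 B=30 C=27 D=59] open={}
Step 11: reserve R6 B 4 -> on_hand[A=25 B=30 C=27 D=59] avail[A=25 B=26 C=27 D=59] open={R6}
Step 12: cancel R6 -> on_hand[A=25 B=30 C=27 D=59] avail[A=25 B=30 C=27 D=59] open={}
Step 13: reserve R7 D 2 -> on_hand[A=25 B=30 C=27 D=59] avail[A=25 B=30 C=27 D=57] open={R7}
Step 14: reserve R8 D 6 -> on_hand[A=25 B=30 C=27 D=59] avail[A=25 B=30 C=27 D=51] open={R7,R8}
Step 15: cancel R7 -> on_hand[A=25 B=30 C=27 D=59] avail[A=25 B=30 C=27 D=53] open={R8}
Step 16: reserve R9 C 3 -> on_hand[A=25 B=30 C=27 D=59] avail[A=25 B=30 C=24 D=53] open={R8,R9}
Step 17: cancel R9 -> on_hand[A=25 B=30 C=27 D=59] avail[A=25 B=30 C=27 D=53] open={R8}
Step 18: reserve R10 D 2 -> on_hand[A=25 B=30 C=27 D=59] avail[A=25 B=30 C=27 D=51] open={R10,R8}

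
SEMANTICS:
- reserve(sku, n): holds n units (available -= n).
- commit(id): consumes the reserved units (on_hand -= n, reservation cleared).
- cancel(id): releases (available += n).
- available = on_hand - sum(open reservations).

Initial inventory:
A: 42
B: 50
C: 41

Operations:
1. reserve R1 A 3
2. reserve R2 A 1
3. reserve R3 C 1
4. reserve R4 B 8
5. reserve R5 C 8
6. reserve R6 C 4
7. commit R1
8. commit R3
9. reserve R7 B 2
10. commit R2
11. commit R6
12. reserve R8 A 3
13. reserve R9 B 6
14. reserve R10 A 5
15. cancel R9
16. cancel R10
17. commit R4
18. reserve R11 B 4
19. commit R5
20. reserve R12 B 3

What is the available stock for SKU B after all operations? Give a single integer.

Answer: 33

Derivation:
Step 1: reserve R1 A 3 -> on_hand[A=42 B=50 C=41] avail[A=39 B=50 C=41] open={R1}
Step 2: reserve R2 A 1 -> on_hand[A=42 B=50 C=41] avail[A=38 B=50 C=41] open={R1,R2}
Step 3: reserve R3 C 1 -> on_hand[A=42 B=50 C=41] avail[A=38 B=50 C=40] open={R1,R2,R3}
Step 4: reserve R4 B 8 -> on_hand[A=42 B=50 C=41] avail[A=38 B=42 C=40] open={R1,R2,R3,R4}
Step 5: reserve R5 C 8 -> on_hand[A=42 B=50 C=41] avail[A=38 B=42 C=32] open={R1,R2,R3,R4,R5}
Step 6: reserve R6 C 4 -> on_hand[A=42 B=50 C=41] avail[A=38 B=42 C=28] open={R1,R2,R3,R4,R5,R6}
Step 7: commit R1 -> on_hand[A=39 B=50 C=41] avail[A=38 B=42 C=28] open={R2,R3,R4,R5,R6}
Step 8: commit R3 -> on_hand[A=39 B=50 C=40] avail[A=38 B=42 C=28] open={R2,R4,R5,R6}
Step 9: reserve R7 B 2 -> on_hand[A=39 B=50 C=40] avail[A=38 B=40 C=28] open={R2,R4,R5,R6,R7}
Step 10: commit R2 -> on_hand[A=38 B=50 C=40] avail[A=38 B=40 C=28] open={R4,R5,R6,R7}
Step 11: commit R6 -> on_hand[A=38 B=50 C=36] avail[A=38 B=40 C=28] open={R4,R5,R7}
Step 12: reserve R8 A 3 -> on_hand[A=38 B=50 C=36] avail[A=35 B=40 C=28] open={R4,R5,R7,R8}
Step 13: reserve R9 B 6 -> on_hand[A=38 B=50 C=36] avail[A=35 B=34 C=28] open={R4,R5,R7,R8,R9}
Step 14: reserve R10 A 5 -> on_hand[A=38 B=50 C=36] avail[A=30 B=34 C=28] open={R10,R4,R5,R7,R8,R9}
Step 15: cancel R9 -> on_hand[A=38 B=50 C=36] avail[A=30 B=40 C=28] open={R10,R4,R5,R7,R8}
Step 16: cancel R10 -> on_hand[A=38 B=50 C=36] avail[A=35 B=40 C=28] open={R4,R5,R7,R8}
Step 17: commit R4 -> on_hand[A=38 B=42 C=36] avail[A=35 B=40 C=28] open={R5,R7,R8}
Step 18: reserve R11 B 4 -> on_hand[A=38 B=42 C=36] avail[A=35 B=36 C=28] open={R11,R5,R7,R8}
Step 19: commit R5 -> on_hand[A=38 B=42 C=28] avail[A=35 B=36 C=28] open={R11,R7,R8}
Step 20: reserve R12 B 3 -> on_hand[A=38 B=42 C=28] avail[A=35 B=33 C=28] open={R11,R12,R7,R8}
Final available[B] = 33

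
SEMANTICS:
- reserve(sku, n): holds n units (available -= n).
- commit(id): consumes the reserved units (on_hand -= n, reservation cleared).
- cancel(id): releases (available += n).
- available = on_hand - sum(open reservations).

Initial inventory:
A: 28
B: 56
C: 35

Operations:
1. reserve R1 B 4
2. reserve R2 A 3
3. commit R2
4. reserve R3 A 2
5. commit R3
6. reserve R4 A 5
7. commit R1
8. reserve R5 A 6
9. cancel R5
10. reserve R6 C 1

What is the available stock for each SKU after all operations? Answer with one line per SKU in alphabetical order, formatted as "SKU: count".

Answer: A: 18
B: 52
C: 34

Derivation:
Step 1: reserve R1 B 4 -> on_hand[A=28 B=56 C=35] avail[A=28 B=52 C=35] open={R1}
Step 2: reserve R2 A 3 -> on_hand[A=28 B=56 C=35] avail[A=25 B=52 C=35] open={R1,R2}
Step 3: commit R2 -> on_hand[A=25 B=56 C=35] avail[A=25 B=52 C=35] open={R1}
Step 4: reserve R3 A 2 -> on_hand[A=25 B=56 C=35] avail[A=23 B=52 C=35] open={R1,R3}
Step 5: commit R3 -> on_hand[A=23 B=56 C=35] avail[A=23 B=52 C=35] open={R1}
Step 6: reserve R4 A 5 -> on_hand[A=23 B=56 C=35] avail[A=18 B=52 C=35] open={R1,R4}
Step 7: commit R1 -> on_hand[A=23 B=52 C=35] avail[A=18 B=52 C=35] open={R4}
Step 8: reserve R5 A 6 -> on_hand[A=23 B=52 C=35] avail[A=12 B=52 C=35] open={R4,R5}
Step 9: cancel R5 -> on_hand[A=23 B=52 C=35] avail[A=18 B=52 C=35] open={R4}
Step 10: reserve R6 C 1 -> on_hand[A=23 B=52 C=35] avail[A=18 B=52 C=34] open={R4,R6}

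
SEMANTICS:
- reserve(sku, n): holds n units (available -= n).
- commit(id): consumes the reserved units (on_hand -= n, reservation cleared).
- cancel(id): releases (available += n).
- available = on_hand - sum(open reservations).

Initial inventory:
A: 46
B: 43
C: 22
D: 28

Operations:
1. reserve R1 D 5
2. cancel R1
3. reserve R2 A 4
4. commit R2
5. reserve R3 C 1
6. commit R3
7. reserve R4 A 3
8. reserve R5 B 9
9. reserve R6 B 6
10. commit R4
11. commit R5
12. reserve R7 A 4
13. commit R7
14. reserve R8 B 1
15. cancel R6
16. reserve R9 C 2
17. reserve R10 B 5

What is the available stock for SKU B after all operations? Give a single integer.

Answer: 28

Derivation:
Step 1: reserve R1 D 5 -> on_hand[A=46 B=43 C=22 D=28] avail[A=46 B=43 C=22 D=23] open={R1}
Step 2: cancel R1 -> on_hand[A=46 B=43 C=22 D=28] avail[A=46 B=43 C=22 D=28] open={}
Step 3: reserve R2 A 4 -> on_hand[A=46 B=43 C=22 D=28] avail[A=42 B=43 C=22 D=28] open={R2}
Step 4: commit R2 -> on_hand[A=42 B=43 C=22 D=28] avail[A=42 B=43 C=22 D=28] open={}
Step 5: reserve R3 C 1 -> on_hand[A=42 B=43 C=22 D=28] avail[A=42 B=43 C=21 D=28] open={R3}
Step 6: commit R3 -> on_hand[A=42 B=43 C=21 D=28] avail[A=42 B=43 C=21 D=28] open={}
Step 7: reserve R4 A 3 -> on_hand[A=42 B=43 C=21 D=28] avail[A=39 B=43 C=21 D=28] open={R4}
Step 8: reserve R5 B 9 -> on_hand[A=42 B=43 C=21 D=28] avail[A=39 B=34 C=21 D=28] open={R4,R5}
Step 9: reserve R6 B 6 -> on_hand[A=42 B=43 C=21 D=28] avail[A=39 B=28 C=21 D=28] open={R4,R5,R6}
Step 10: commit R4 -> on_hand[A=39 B=43 C=21 D=28] avail[A=39 B=28 C=21 D=28] open={R5,R6}
Step 11: commit R5 -> on_hand[A=39 B=34 C=21 D=28] avail[A=39 B=28 C=21 D=28] open={R6}
Step 12: reserve R7 A 4 -> on_hand[A=39 B=34 C=21 D=28] avail[A=35 B=28 C=21 D=28] open={R6,R7}
Step 13: commit R7 -> on_hand[A=35 B=34 C=21 D=28] avail[A=35 B=28 C=21 D=28] open={R6}
Step 14: reserve R8 B 1 -> on_hand[A=35 B=34 C=21 D=28] avail[A=35 B=27 C=21 D=28] open={R6,R8}
Step 15: cancel R6 -> on_hand[A=35 B=34 C=21 D=28] avail[A=35 B=33 C=21 D=28] open={R8}
Step 16: reserve R9 C 2 -> on_hand[A=35 B=34 C=21 D=28] avail[A=35 B=33 C=19 D=28] open={R8,R9}
Step 17: reserve R10 B 5 -> on_hand[A=35 B=34 C=21 D=28] avail[A=35 B=28 C=19 D=28] open={R10,R8,R9}
Final available[B] = 28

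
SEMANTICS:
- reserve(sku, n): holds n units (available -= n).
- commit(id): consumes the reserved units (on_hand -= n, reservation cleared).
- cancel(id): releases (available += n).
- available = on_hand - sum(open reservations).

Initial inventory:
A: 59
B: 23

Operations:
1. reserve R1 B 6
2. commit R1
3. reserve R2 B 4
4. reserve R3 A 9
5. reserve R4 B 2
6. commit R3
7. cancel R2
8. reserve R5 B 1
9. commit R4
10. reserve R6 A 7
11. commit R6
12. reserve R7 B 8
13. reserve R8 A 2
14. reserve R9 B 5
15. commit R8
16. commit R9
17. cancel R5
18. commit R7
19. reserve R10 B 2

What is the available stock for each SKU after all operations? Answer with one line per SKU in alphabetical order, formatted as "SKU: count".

Answer: A: 41
B: 0

Derivation:
Step 1: reserve R1 B 6 -> on_hand[A=59 B=23] avail[A=59 B=17] open={R1}
Step 2: commit R1 -> on_hand[A=59 B=17] avail[A=59 B=17] open={}
Step 3: reserve R2 B 4 -> on_hand[A=59 B=17] avail[A=59 B=13] open={R2}
Step 4: reserve R3 A 9 -> on_hand[A=59 B=17] avail[A=50 B=13] open={R2,R3}
Step 5: reserve R4 B 2 -> on_hand[A=59 B=17] avail[A=50 B=11] open={R2,R3,R4}
Step 6: commit R3 -> on_hand[A=50 B=17] avail[A=50 B=11] open={R2,R4}
Step 7: cancel R2 -> on_hand[A=50 B=17] avail[A=50 B=15] open={R4}
Step 8: reserve R5 B 1 -> on_hand[A=50 B=17] avail[A=50 B=14] open={R4,R5}
Step 9: commit R4 -> on_hand[A=50 B=15] avail[A=50 B=14] open={R5}
Step 10: reserve R6 A 7 -> on_hand[A=50 B=15] avail[A=43 B=14] open={R5,R6}
Step 11: commit R6 -> on_hand[A=43 B=15] avail[A=43 B=14] open={R5}
Step 12: reserve R7 B 8 -> on_hand[A=43 B=15] avail[A=43 B=6] open={R5,R7}
Step 13: reserve R8 A 2 -> on_hand[A=43 B=15] avail[A=41 B=6] open={R5,R7,R8}
Step 14: reserve R9 B 5 -> on_hand[A=43 B=15] avail[A=41 B=1] open={R5,R7,R8,R9}
Step 15: commit R8 -> on_hand[A=41 B=15] avail[A=41 B=1] open={R5,R7,R9}
Step 16: commit R9 -> on_hand[A=41 B=10] avail[A=41 B=1] open={R5,R7}
Step 17: cancel R5 -> on_hand[A=41 B=10] avail[A=41 B=2] open={R7}
Step 18: commit R7 -> on_hand[A=41 B=2] avail[A=41 B=2] open={}
Step 19: reserve R10 B 2 -> on_hand[A=41 B=2] avail[A=41 B=0] open={R10}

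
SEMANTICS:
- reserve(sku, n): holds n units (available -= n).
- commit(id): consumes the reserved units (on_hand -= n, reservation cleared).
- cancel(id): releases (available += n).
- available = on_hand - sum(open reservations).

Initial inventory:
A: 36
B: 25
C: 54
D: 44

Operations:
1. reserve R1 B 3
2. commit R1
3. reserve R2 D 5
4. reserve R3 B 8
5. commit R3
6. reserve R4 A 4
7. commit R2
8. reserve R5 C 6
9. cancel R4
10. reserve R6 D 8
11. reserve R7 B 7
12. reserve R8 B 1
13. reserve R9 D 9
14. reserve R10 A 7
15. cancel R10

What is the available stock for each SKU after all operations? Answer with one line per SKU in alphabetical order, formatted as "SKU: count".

Step 1: reserve R1 B 3 -> on_hand[A=36 B=25 C=54 D=44] avail[A=36 B=22 C=54 D=44] open={R1}
Step 2: commit R1 -> on_hand[A=36 B=22 C=54 D=44] avail[A=36 B=22 C=54 D=44] open={}
Step 3: reserve R2 D 5 -> on_hand[A=36 B=22 C=54 D=44] avail[A=36 B=22 C=54 D=39] open={R2}
Step 4: reserve R3 B 8 -> on_hand[A=36 B=22 C=54 D=44] avail[A=36 B=14 C=54 D=39] open={R2,R3}
Step 5: commit R3 -> on_hand[A=36 B=14 C=54 D=44] avail[A=36 B=14 C=54 D=39] open={R2}
Step 6: reserve R4 A 4 -> on_hand[A=36 B=14 C=54 D=44] avail[A=32 B=14 C=54 D=39] open={R2,R4}
Step 7: commit R2 -> on_hand[A=36 B=14 C=54 D=39] avail[A=32 B=14 C=54 D=39] open={R4}
Step 8: reserve R5 C 6 -> on_hand[A=36 B=14 C=54 D=39] avail[A=32 B=14 C=48 D=39] open={R4,R5}
Step 9: cancel R4 -> on_hand[A=36 B=14 C=54 D=39] avail[A=36 B=14 C=48 D=39] open={R5}
Step 10: reserve R6 D 8 -> on_hand[A=36 B=14 C=54 D=39] avail[A=36 B=14 C=48 D=31] open={R5,R6}
Step 11: reserve R7 B 7 -> on_hand[A=36 B=14 C=54 D=39] avail[A=36 B=7 C=48 D=31] open={R5,R6,R7}
Step 12: reserve R8 B 1 -> on_hand[A=36 B=14 C=54 D=39] avail[A=36 B=6 C=48 D=31] open={R5,R6,R7,R8}
Step 13: reserve R9 D 9 -> on_hand[A=36 B=14 C=54 D=39] avail[A=36 B=6 C=48 D=22] open={R5,R6,R7,R8,R9}
Step 14: reserve R10 A 7 -> on_hand[A=36 B=14 C=54 D=39] avail[A=29 B=6 C=48 D=22] open={R10,R5,R6,R7,R8,R9}
Step 15: cancel R10 -> on_hand[A=36 B=14 C=54 D=39] avail[A=36 B=6 C=48 D=22] open={R5,R6,R7,R8,R9}

Answer: A: 36
B: 6
C: 48
D: 22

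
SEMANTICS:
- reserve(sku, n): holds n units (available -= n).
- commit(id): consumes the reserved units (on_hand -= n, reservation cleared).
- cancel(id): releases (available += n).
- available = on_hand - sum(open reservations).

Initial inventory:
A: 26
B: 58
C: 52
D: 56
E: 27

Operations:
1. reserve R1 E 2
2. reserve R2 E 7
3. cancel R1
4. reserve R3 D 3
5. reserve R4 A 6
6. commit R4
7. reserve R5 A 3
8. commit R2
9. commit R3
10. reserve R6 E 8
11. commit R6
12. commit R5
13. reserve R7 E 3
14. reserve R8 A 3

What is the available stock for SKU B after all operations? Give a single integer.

Answer: 58

Derivation:
Step 1: reserve R1 E 2 -> on_hand[A=26 B=58 C=52 D=56 E=27] avail[A=26 B=58 C=52 D=56 E=25] open={R1}
Step 2: reserve R2 E 7 -> on_hand[A=26 B=58 C=52 D=56 E=27] avail[A=26 B=58 C=52 D=56 E=18] open={R1,R2}
Step 3: cancel R1 -> on_hand[A=26 B=58 C=52 D=56 E=27] avail[A=26 B=58 C=52 D=56 E=20] open={R2}
Step 4: reserve R3 D 3 -> on_hand[A=26 B=58 C=52 D=56 E=27] avail[A=26 B=58 C=52 D=53 E=20] open={R2,R3}
Step 5: reserve R4 A 6 -> on_hand[A=26 B=58 C=52 D=56 E=27] avail[A=20 B=58 C=52 D=53 E=20] open={R2,R3,R4}
Step 6: commit R4 -> on_hand[A=20 B=58 C=52 D=56 E=27] avail[A=20 B=58 C=52 D=53 E=20] open={R2,R3}
Step 7: reserve R5 A 3 -> on_hand[A=20 B=58 C=52 D=56 E=27] avail[A=17 B=58 C=52 D=53 E=20] open={R2,R3,R5}
Step 8: commit R2 -> on_hand[A=20 B=58 C=52 D=56 E=20] avail[A=17 B=58 C=52 D=53 E=20] open={R3,R5}
Step 9: commit R3 -> on_hand[A=20 B=58 C=52 D=53 E=20] avail[A=17 B=58 C=52 D=53 E=20] open={R5}
Step 10: reserve R6 E 8 -> on_hand[A=20 B=58 C=52 D=53 E=20] avail[A=17 B=58 C=52 D=53 E=12] open={R5,R6}
Step 11: commit R6 -> on_hand[A=20 B=58 C=52 D=53 E=12] avail[A=17 B=58 C=52 D=53 E=12] open={R5}
Step 12: commit R5 -> on_hand[A=17 B=58 C=52 D=53 E=12] avail[A=17 B=58 C=52 D=53 E=12] open={}
Step 13: reserve R7 E 3 -> on_hand[A=17 B=58 C=52 D=53 E=12] avail[A=17 B=58 C=52 D=53 E=9] open={R7}
Step 14: reserve R8 A 3 -> on_hand[A=17 B=58 C=52 D=53 E=12] avail[A=14 B=58 C=52 D=53 E=9] open={R7,R8}
Final available[B] = 58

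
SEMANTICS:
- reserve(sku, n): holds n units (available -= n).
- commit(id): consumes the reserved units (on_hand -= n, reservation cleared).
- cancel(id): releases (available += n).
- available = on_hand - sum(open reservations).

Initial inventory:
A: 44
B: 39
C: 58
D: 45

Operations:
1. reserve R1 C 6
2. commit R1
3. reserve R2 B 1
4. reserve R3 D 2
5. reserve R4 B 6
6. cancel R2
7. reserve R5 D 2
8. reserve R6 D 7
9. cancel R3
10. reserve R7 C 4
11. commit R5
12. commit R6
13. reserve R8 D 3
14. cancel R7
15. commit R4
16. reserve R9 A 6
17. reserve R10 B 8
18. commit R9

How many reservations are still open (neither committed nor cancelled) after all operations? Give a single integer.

Step 1: reserve R1 C 6 -> on_hand[A=44 B=39 C=58 D=45] avail[A=44 B=39 C=52 D=45] open={R1}
Step 2: commit R1 -> on_hand[A=44 B=39 C=52 D=45] avail[A=44 B=39 C=52 D=45] open={}
Step 3: reserve R2 B 1 -> on_hand[A=44 B=39 C=52 D=45] avail[A=44 B=38 C=52 D=45] open={R2}
Step 4: reserve R3 D 2 -> on_hand[A=44 B=39 C=52 D=45] avail[A=44 B=38 C=52 D=43] open={R2,R3}
Step 5: reserve R4 B 6 -> on_hand[A=44 B=39 C=52 D=45] avail[A=44 B=32 C=52 D=43] open={R2,R3,R4}
Step 6: cancel R2 -> on_hand[A=44 B=39 C=52 D=45] avail[A=44 B=33 C=52 D=43] open={R3,R4}
Step 7: reserve R5 D 2 -> on_hand[A=44 B=39 C=52 D=45] avail[A=44 B=33 C=52 D=41] open={R3,R4,R5}
Step 8: reserve R6 D 7 -> on_hand[A=44 B=39 C=52 D=45] avail[A=44 B=33 C=52 D=34] open={R3,R4,R5,R6}
Step 9: cancel R3 -> on_hand[A=44 B=39 C=52 D=45] avail[A=44 B=33 C=52 D=36] open={R4,R5,R6}
Step 10: reserve R7 C 4 -> on_hand[A=44 B=39 C=52 D=45] avail[A=44 B=33 C=48 D=36] open={R4,R5,R6,R7}
Step 11: commit R5 -> on_hand[A=44 B=39 C=52 D=43] avail[A=44 B=33 C=48 D=36] open={R4,R6,R7}
Step 12: commit R6 -> on_hand[A=44 B=39 C=52 D=36] avail[A=44 B=33 C=48 D=36] open={R4,R7}
Step 13: reserve R8 D 3 -> on_hand[A=44 B=39 C=52 D=36] avail[A=44 B=33 C=48 D=33] open={R4,R7,R8}
Step 14: cancel R7 -> on_hand[A=44 B=39 C=52 D=36] avail[A=44 B=33 C=52 D=33] open={R4,R8}
Step 15: commit R4 -> on_hand[A=44 B=33 C=52 D=36] avail[A=44 B=33 C=52 D=33] open={R8}
Step 16: reserve R9 A 6 -> on_hand[A=44 B=33 C=52 D=36] avail[A=38 B=33 C=52 D=33] open={R8,R9}
Step 17: reserve R10 B 8 -> on_hand[A=44 B=33 C=52 D=36] avail[A=38 B=25 C=52 D=33] open={R10,R8,R9}
Step 18: commit R9 -> on_hand[A=38 B=33 C=52 D=36] avail[A=38 B=25 C=52 D=33] open={R10,R8}
Open reservations: ['R10', 'R8'] -> 2

Answer: 2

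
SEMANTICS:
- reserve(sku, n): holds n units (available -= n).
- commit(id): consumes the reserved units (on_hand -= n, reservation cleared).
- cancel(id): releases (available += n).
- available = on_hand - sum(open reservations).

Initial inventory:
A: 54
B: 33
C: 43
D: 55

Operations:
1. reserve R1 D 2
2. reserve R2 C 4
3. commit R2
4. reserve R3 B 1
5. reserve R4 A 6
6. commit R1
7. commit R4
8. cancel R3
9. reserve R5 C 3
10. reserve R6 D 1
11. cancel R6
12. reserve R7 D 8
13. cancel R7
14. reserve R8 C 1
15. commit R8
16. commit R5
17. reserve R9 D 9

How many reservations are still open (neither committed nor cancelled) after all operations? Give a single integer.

Step 1: reserve R1 D 2 -> on_hand[A=54 B=33 C=43 D=55] avail[A=54 B=33 C=43 D=53] open={R1}
Step 2: reserve R2 C 4 -> on_hand[A=54 B=33 C=43 D=55] avail[A=54 B=33 C=39 D=53] open={R1,R2}
Step 3: commit R2 -> on_hand[A=54 B=33 C=39 D=55] avail[A=54 B=33 C=39 D=53] open={R1}
Step 4: reserve R3 B 1 -> on_hand[A=54 B=33 C=39 D=55] avail[A=54 B=32 C=39 D=53] open={R1,R3}
Step 5: reserve R4 A 6 -> on_hand[A=54 B=33 C=39 D=55] avail[A=48 B=32 C=39 D=53] open={R1,R3,R4}
Step 6: commit R1 -> on_hand[A=54 B=33 C=39 D=53] avail[A=48 B=32 C=39 D=53] open={R3,R4}
Step 7: commit R4 -> on_hand[A=48 B=33 C=39 D=53] avail[A=48 B=32 C=39 D=53] open={R3}
Step 8: cancel R3 -> on_hand[A=48 B=33 C=39 D=53] avail[A=48 B=33 C=39 D=53] open={}
Step 9: reserve R5 C 3 -> on_hand[A=48 B=33 C=39 D=53] avail[A=48 B=33 C=36 D=53] open={R5}
Step 10: reserve R6 D 1 -> on_hand[A=48 B=33 C=39 D=53] avail[A=48 B=33 C=36 D=52] open={R5,R6}
Step 11: cancel R6 -> on_hand[A=48 B=33 C=39 D=53] avail[A=48 B=33 C=36 D=53] open={R5}
Step 12: reserve R7 D 8 -> on_hand[A=48 B=33 C=39 D=53] avail[A=48 B=33 C=36 D=45] open={R5,R7}
Step 13: cancel R7 -> on_hand[A=48 B=33 C=39 D=53] avail[A=48 B=33 C=36 D=53] open={R5}
Step 14: reserve R8 C 1 -> on_hand[A=48 B=33 C=39 D=53] avail[A=48 B=33 C=35 D=53] open={R5,R8}
Step 15: commit R8 -> on_hand[A=48 B=33 C=38 D=53] avail[A=48 B=33 C=35 D=53] open={R5}
Step 16: commit R5 -> on_hand[A=48 B=33 C=35 D=53] avail[A=48 B=33 C=35 D=53] open={}
Step 17: reserve R9 D 9 -> on_hand[A=48 B=33 C=35 D=53] avail[A=48 B=33 C=35 D=44] open={R9}
Open reservations: ['R9'] -> 1

Answer: 1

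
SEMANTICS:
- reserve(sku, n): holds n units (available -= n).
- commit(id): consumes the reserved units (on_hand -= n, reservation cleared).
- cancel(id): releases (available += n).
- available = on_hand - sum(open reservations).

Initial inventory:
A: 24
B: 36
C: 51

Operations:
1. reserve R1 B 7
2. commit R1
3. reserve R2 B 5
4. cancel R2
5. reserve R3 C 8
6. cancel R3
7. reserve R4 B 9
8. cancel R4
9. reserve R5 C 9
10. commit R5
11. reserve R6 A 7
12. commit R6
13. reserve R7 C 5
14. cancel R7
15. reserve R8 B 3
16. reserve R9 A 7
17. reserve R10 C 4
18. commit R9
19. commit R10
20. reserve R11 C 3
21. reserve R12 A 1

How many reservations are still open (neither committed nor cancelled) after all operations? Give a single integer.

Step 1: reserve R1 B 7 -> on_hand[A=24 B=36 C=51] avail[A=24 B=29 C=51] open={R1}
Step 2: commit R1 -> on_hand[A=24 B=29 C=51] avail[A=24 B=29 C=51] open={}
Step 3: reserve R2 B 5 -> on_hand[A=24 B=29 C=51] avail[A=24 B=24 C=51] open={R2}
Step 4: cancel R2 -> on_hand[A=24 B=29 C=51] avail[A=24 B=29 C=51] open={}
Step 5: reserve R3 C 8 -> on_hand[A=24 B=29 C=51] avail[A=24 B=29 C=43] open={R3}
Step 6: cancel R3 -> on_hand[A=24 B=29 C=51] avail[A=24 B=29 C=51] open={}
Step 7: reserve R4 B 9 -> on_hand[A=24 B=29 C=51] avail[A=24 B=20 C=51] open={R4}
Step 8: cancel R4 -> on_hand[A=24 B=29 C=51] avail[A=24 B=29 C=51] open={}
Step 9: reserve R5 C 9 -> on_hand[A=24 B=29 C=51] avail[A=24 B=29 C=42] open={R5}
Step 10: commit R5 -> on_hand[A=24 B=29 C=42] avail[A=24 B=29 C=42] open={}
Step 11: reserve R6 A 7 -> on_hand[A=24 B=29 C=42] avail[A=17 B=29 C=42] open={R6}
Step 12: commit R6 -> on_hand[A=17 B=29 C=42] avail[A=17 B=29 C=42] open={}
Step 13: reserve R7 C 5 -> on_hand[A=17 B=29 C=42] avail[A=17 B=29 C=37] open={R7}
Step 14: cancel R7 -> on_hand[A=17 B=29 C=42] avail[A=17 B=29 C=42] open={}
Step 15: reserve R8 B 3 -> on_hand[A=17 B=29 C=42] avail[A=17 B=26 C=42] open={R8}
Step 16: reserve R9 A 7 -> on_hand[A=17 B=29 C=42] avail[A=10 B=26 C=42] open={R8,R9}
Step 17: reserve R10 C 4 -> on_hand[A=17 B=29 C=42] avail[A=10 B=26 C=38] open={R10,R8,R9}
Step 18: commit R9 -> on_hand[A=10 B=29 C=42] avail[A=10 B=26 C=38] open={R10,R8}
Step 19: commit R10 -> on_hand[A=10 B=29 C=38] avail[A=10 B=26 C=38] open={R8}
Step 20: reserve R11 C 3 -> on_hand[A=10 B=29 C=38] avail[A=10 B=26 C=35] open={R11,R8}
Step 21: reserve R12 A 1 -> on_hand[A=10 B=29 C=38] avail[A=9 B=26 C=35] open={R11,R12,R8}
Open reservations: ['R11', 'R12', 'R8'] -> 3

Answer: 3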